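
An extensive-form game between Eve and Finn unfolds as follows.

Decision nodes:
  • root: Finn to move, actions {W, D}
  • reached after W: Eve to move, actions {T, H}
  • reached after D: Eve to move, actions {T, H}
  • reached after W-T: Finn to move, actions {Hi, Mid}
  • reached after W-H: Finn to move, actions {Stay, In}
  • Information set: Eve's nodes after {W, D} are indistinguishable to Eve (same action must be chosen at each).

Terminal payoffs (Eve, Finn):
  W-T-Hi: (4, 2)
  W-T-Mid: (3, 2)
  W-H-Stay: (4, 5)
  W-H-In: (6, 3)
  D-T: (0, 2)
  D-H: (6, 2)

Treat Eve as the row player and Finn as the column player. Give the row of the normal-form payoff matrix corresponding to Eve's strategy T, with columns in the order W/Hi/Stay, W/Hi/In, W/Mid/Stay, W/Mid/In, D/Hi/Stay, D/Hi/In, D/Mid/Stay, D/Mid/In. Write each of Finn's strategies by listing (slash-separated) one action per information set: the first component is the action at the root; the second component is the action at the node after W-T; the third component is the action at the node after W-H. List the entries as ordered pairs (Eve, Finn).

vs W/Hi/Stay: Finn plays W → Eve plays T at [W] → Finn plays Hi at [W-T] → (4, 2)
vs W/Hi/In: Finn plays W → Eve plays T at [W] → Finn plays Hi at [W-T] → (4, 2)
vs W/Mid/Stay: Finn plays W → Eve plays T at [W] → Finn plays Mid at [W-T] → (3, 2)
vs W/Mid/In: Finn plays W → Eve plays T at [W] → Finn plays Mid at [W-T] → (3, 2)
vs D/Hi/Stay: Finn plays D → Eve plays T at [D] → (0, 2)
vs D/Hi/In: Finn plays D → Eve plays T at [D] → (0, 2)
vs D/Mid/Stay: Finn plays D → Eve plays T at [D] → (0, 2)
vs D/Mid/In: Finn plays D → Eve plays T at [D] → (0, 2)

(4,2) (4,2) (3,2) (3,2) (0,2) (0,2) (0,2) (0,2)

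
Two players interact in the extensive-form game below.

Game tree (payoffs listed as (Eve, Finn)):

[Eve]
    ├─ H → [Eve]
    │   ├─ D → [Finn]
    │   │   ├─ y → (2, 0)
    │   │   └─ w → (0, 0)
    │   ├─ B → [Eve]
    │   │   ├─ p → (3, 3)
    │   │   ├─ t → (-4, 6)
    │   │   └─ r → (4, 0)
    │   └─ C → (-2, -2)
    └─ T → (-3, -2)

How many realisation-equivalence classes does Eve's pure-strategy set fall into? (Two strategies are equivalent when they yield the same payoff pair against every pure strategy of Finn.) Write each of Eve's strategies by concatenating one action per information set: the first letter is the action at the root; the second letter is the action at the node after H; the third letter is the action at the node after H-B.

Eve has 18 pure strategies: HDp, HDt, HDr, HBp, HBt, HBr, HCp, HCt, HCr, TDp, TDt, TDr, TBp, TBt, TBr, TCp, TCt, TCr. Columns: y, w.
{HDp, HDt, HDr} → row (2,0) (0,0)
{HBp} → row (3,3) (3,3)
{HBt} → row (-4,6) (-4,6)
{HBr} → row (4,0) (4,0)
{HCp, HCt, HCr} → row (-2,-2) (-2,-2)
{TDp, TDt, TDr, TBp, TBt, TBr, TCp, TCt, TCr} → row (-3,-2) (-3,-2)
That's 6 distinct rows out of 18 strategies.

6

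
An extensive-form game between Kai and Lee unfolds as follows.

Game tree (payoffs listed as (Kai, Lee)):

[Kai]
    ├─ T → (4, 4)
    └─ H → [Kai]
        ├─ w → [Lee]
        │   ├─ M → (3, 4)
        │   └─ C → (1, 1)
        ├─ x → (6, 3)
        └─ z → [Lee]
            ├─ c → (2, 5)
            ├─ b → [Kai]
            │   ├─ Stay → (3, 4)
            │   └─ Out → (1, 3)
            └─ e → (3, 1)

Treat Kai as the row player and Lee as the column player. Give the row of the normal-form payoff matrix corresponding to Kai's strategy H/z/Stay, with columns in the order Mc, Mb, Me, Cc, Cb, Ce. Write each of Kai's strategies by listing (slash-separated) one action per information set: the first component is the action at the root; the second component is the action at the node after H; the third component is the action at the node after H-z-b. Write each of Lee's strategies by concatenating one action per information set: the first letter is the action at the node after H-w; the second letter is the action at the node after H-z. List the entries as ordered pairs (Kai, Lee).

(2,5) (3,4) (3,1) (2,5) (3,4) (3,1)

vs Mc: Kai plays H → Kai plays z at [H] → Lee plays c at [H-z] → (2, 5)
vs Mb: Kai plays H → Kai plays z at [H] → Lee plays b at [H-z] → Kai plays Stay at [H-z-b] → (3, 4)
vs Me: Kai plays H → Kai plays z at [H] → Lee plays e at [H-z] → (3, 1)
vs Cc: Kai plays H → Kai plays z at [H] → Lee plays c at [H-z] → (2, 5)
vs Cb: Kai plays H → Kai plays z at [H] → Lee plays b at [H-z] → Kai plays Stay at [H-z-b] → (3, 4)
vs Ce: Kai plays H → Kai plays z at [H] → Lee plays e at [H-z] → (3, 1)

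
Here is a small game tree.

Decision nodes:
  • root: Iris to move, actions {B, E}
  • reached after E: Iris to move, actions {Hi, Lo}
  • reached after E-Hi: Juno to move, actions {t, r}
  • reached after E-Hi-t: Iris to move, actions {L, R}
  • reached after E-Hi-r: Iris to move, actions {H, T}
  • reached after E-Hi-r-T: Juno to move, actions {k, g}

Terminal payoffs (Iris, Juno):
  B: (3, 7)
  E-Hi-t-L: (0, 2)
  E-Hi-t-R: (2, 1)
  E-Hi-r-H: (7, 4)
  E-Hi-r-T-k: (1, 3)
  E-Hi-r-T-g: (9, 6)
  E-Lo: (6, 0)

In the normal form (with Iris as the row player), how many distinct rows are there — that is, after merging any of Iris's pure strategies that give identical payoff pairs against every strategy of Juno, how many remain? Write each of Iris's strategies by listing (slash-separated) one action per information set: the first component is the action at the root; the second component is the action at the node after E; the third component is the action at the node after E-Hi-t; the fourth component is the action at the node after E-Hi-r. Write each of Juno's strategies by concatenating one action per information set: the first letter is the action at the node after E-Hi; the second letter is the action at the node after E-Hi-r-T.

6

Iris has 16 pure strategies: B/Hi/L/H, B/Hi/L/T, B/Hi/R/H, B/Hi/R/T, B/Lo/L/H, B/Lo/L/T, B/Lo/R/H, B/Lo/R/T, E/Hi/L/H, E/Hi/L/T, E/Hi/R/H, E/Hi/R/T, E/Lo/L/H, E/Lo/L/T, E/Lo/R/H, E/Lo/R/T. Columns: tk, tg, rk, rg.
{B/Hi/L/H, B/Hi/L/T, B/Hi/R/H, B/Hi/R/T, B/Lo/L/H, B/Lo/L/T, B/Lo/R/H, B/Lo/R/T} → row (3,7) (3,7) (3,7) (3,7)
{E/Hi/L/H} → row (0,2) (0,2) (7,4) (7,4)
{E/Hi/L/T} → row (0,2) (0,2) (1,3) (9,6)
{E/Hi/R/H} → row (2,1) (2,1) (7,4) (7,4)
{E/Hi/R/T} → row (2,1) (2,1) (1,3) (9,6)
{E/Lo/L/H, E/Lo/L/T, E/Lo/R/H, E/Lo/R/T} → row (6,0) (6,0) (6,0) (6,0)
That's 6 distinct rows out of 16 strategies.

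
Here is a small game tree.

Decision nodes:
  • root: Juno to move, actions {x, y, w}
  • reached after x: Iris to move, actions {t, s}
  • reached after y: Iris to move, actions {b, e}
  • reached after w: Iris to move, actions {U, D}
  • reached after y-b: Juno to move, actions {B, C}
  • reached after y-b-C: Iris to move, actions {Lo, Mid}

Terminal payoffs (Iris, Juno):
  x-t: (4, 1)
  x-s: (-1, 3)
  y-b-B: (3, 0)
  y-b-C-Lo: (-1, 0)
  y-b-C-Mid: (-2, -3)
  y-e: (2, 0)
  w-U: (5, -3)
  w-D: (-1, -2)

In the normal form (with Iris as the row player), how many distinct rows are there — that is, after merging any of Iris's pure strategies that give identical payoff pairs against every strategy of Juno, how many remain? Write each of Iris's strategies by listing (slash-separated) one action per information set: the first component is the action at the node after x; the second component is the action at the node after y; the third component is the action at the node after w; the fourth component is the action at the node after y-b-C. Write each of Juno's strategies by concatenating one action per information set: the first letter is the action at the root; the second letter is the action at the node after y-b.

Iris has 16 pure strategies: t/b/U/Lo, t/b/U/Mid, t/b/D/Lo, t/b/D/Mid, t/e/U/Lo, t/e/U/Mid, t/e/D/Lo, t/e/D/Mid, s/b/U/Lo, s/b/U/Mid, s/b/D/Lo, s/b/D/Mid, s/e/U/Lo, s/e/U/Mid, s/e/D/Lo, s/e/D/Mid. Columns: xB, xC, yB, yC, wB, wC.
{t/b/U/Lo} → row (4,1) (4,1) (3,0) (-1,0) (5,-3) (5,-3)
{t/b/U/Mid} → row (4,1) (4,1) (3,0) (-2,-3) (5,-3) (5,-3)
{t/b/D/Lo} → row (4,1) (4,1) (3,0) (-1,0) (-1,-2) (-1,-2)
{t/b/D/Mid} → row (4,1) (4,1) (3,0) (-2,-3) (-1,-2) (-1,-2)
{t/e/U/Lo, t/e/U/Mid} → row (4,1) (4,1) (2,0) (2,0) (5,-3) (5,-3)
{t/e/D/Lo, t/e/D/Mid} → row (4,1) (4,1) (2,0) (2,0) (-1,-2) (-1,-2)
{s/b/U/Lo} → row (-1,3) (-1,3) (3,0) (-1,0) (5,-3) (5,-3)
{s/b/U/Mid} → row (-1,3) (-1,3) (3,0) (-2,-3) (5,-3) (5,-3)
{s/b/D/Lo} → row (-1,3) (-1,3) (3,0) (-1,0) (-1,-2) (-1,-2)
{s/b/D/Mid} → row (-1,3) (-1,3) (3,0) (-2,-3) (-1,-2) (-1,-2)
{s/e/U/Lo, s/e/U/Mid} → row (-1,3) (-1,3) (2,0) (2,0) (5,-3) (5,-3)
{s/e/D/Lo, s/e/D/Mid} → row (-1,3) (-1,3) (2,0) (2,0) (-1,-2) (-1,-2)
That's 12 distinct rows out of 16 strategies.

12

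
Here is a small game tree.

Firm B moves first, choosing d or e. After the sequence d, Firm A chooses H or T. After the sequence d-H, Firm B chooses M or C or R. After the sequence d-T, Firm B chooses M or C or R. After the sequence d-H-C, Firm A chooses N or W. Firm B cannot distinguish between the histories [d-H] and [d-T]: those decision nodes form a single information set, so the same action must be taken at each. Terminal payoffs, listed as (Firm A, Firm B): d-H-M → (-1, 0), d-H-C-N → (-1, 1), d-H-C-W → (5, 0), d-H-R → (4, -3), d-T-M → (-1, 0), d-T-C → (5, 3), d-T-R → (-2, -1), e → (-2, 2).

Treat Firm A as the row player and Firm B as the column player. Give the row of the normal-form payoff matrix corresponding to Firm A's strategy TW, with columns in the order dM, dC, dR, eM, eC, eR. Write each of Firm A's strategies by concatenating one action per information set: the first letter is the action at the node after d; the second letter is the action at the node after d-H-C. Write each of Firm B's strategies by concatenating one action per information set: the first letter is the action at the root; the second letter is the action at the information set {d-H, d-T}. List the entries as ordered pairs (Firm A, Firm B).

vs dM: Firm B plays d → Firm A plays T at [d] → Firm B plays M at [d-T] → (-1, 0)
vs dC: Firm B plays d → Firm A plays T at [d] → Firm B plays C at [d-T] → (5, 3)
vs dR: Firm B plays d → Firm A plays T at [d] → Firm B plays R at [d-T] → (-2, -1)
vs eM: Firm B plays e → (-2, 2)
vs eC: Firm B plays e → (-2, 2)
vs eR: Firm B plays e → (-2, 2)

(-1,0) (5,3) (-2,-1) (-2,2) (-2,2) (-2,2)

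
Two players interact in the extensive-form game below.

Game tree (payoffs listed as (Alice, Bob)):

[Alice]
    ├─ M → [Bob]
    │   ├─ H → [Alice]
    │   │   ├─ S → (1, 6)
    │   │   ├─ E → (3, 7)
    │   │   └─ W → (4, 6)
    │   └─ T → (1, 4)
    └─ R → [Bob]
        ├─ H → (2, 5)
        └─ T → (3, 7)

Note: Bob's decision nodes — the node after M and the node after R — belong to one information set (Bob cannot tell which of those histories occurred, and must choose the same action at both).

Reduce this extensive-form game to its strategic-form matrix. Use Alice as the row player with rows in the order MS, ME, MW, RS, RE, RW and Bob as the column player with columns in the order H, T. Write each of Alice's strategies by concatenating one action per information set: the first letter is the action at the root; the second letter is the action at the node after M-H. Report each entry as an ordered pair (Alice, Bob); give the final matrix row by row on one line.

MS: (1,6) (1,4) | ME: (3,7) (1,4) | MW: (4,6) (1,4) | RS: (2,5) (3,7) | RE: (2,5) (3,7) | RW: (2,5) (3,7)

Row MS: H→(1,6), T→(1,4)
Row ME: H→(3,7), T→(1,4)
Row MW: H→(4,6), T→(1,4)
Row RS: H→(2,5), T→(3,7)
Row RE: H→(2,5), T→(3,7)
Row RW: H→(2,5), T→(3,7)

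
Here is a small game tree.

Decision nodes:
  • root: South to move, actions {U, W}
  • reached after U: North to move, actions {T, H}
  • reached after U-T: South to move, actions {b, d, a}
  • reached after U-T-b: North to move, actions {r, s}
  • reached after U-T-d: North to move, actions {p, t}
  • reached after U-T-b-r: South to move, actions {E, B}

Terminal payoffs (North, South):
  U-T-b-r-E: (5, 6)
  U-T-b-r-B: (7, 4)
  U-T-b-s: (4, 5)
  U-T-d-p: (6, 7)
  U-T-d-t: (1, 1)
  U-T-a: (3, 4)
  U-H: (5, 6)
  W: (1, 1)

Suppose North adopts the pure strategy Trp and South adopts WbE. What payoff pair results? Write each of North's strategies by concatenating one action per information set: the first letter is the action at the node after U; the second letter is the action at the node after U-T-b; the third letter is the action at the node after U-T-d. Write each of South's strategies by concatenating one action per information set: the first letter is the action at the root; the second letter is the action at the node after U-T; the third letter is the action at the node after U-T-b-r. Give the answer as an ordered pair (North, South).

Trace the play path from the root:
  South plays W
→ terminal payoff (1, 1).
(North's choice at the node after U is never reached on this path, so it doesn't affect the outcome.)

(1, 1)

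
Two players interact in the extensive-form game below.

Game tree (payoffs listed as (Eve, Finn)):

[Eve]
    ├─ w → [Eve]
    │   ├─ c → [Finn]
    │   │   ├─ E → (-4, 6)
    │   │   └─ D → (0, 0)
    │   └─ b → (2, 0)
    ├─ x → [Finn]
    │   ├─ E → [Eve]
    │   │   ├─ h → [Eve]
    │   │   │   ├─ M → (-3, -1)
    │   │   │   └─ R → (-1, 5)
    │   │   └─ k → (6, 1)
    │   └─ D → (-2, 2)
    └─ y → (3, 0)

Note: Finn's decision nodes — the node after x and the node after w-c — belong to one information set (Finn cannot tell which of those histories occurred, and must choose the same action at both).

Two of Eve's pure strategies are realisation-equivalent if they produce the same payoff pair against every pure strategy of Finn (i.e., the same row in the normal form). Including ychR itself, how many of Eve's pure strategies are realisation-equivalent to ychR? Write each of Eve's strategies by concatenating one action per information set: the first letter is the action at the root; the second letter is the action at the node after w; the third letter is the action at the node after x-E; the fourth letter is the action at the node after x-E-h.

Row for ychR (columns E, D): (3,0) (3,0).
Under ychR, Eve's choice at the node after w and at the node after x-E and at the node after x-E-h can never be reached regardless of what Finn does, so varying those choices leaves every outcome unchanged.
Holding the reachable choices fixed and varying the unreachable ones freely already gives 2 × 2 × 2 = 8 equivalent strategies.
No other strategy reproduces this row, so those 8 are the full class: ychM, ychR, yckM, yckR, ybhM, ybhR, ybkM, ybkR.

8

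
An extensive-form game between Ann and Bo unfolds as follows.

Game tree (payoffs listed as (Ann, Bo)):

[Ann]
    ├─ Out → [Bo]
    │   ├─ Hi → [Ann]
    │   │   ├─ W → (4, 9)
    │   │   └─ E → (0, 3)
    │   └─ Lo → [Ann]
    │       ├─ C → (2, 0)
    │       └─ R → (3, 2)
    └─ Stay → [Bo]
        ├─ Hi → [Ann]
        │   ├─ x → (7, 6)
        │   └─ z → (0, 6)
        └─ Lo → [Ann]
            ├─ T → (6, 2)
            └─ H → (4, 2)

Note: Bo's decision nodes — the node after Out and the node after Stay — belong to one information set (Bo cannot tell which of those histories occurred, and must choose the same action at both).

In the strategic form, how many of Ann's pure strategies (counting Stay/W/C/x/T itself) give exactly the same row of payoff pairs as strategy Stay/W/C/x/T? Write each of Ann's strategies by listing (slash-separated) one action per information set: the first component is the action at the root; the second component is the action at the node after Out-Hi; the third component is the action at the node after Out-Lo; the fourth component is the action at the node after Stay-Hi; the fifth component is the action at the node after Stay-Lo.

4

Row for Stay/W/C/x/T (columns Hi, Lo): (7,6) (6,2).
Under Stay/W/C/x/T, Ann's choice at the node after Out-Hi and at the node after Out-Lo can never be reached regardless of what Bo does, so varying those choices leaves every outcome unchanged.
Holding the reachable choices fixed and varying the unreachable ones freely already gives 2 × 2 = 4 equivalent strategies.
No other strategy reproduces this row, so those 4 are the full class: Stay/W/C/x/T, Stay/W/R/x/T, Stay/E/C/x/T, Stay/E/R/x/T.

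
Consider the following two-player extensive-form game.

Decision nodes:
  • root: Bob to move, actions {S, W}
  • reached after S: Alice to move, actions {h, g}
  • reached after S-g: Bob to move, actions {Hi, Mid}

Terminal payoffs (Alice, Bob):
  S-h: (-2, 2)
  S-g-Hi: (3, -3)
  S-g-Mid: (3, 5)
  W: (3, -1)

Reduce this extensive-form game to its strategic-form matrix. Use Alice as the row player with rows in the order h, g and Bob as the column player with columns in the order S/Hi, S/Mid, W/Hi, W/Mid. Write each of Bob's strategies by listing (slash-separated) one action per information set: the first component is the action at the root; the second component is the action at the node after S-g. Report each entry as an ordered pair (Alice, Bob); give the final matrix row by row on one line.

         S/Hi    S/Mid     W/Hi    W/Mid
   h   (-2,2)   (-2,2)   (3,-1)   (3,-1)
   g   (3,-3)    (3,5)   (3,-1)   (3,-1)

h: (-2,2) (-2,2) (3,-1) (3,-1) | g: (3,-3) (3,5) (3,-1) (3,-1)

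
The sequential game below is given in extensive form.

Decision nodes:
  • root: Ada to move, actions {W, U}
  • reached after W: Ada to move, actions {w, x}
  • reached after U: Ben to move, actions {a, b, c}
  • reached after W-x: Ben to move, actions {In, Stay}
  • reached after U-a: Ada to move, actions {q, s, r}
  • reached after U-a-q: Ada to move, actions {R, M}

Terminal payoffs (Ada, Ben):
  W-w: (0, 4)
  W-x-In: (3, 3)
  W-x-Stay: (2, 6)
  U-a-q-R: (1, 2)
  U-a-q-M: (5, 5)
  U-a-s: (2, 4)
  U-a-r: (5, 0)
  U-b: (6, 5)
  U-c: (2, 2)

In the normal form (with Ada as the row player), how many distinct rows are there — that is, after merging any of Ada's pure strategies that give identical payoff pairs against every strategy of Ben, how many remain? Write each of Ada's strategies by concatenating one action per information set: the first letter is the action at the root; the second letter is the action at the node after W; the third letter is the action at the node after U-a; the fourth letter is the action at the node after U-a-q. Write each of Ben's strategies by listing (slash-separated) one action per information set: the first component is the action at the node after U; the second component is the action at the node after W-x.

6

Ada has 24 pure strategies: WwqR, WwqM, WwsR, WwsM, WwrR, WwrM, WxqR, WxqM, WxsR, WxsM, WxrR, WxrM, UwqR, UwqM, UwsR, UwsM, UwrR, UwrM, UxqR, UxqM, UxsR, UxsM, UxrR, UxrM. Columns: a/In, a/Stay, b/In, b/Stay, c/In, c/Stay.
{WwqR, WwqM, WwsR, WwsM, WwrR, WwrM} → row (0,4) (0,4) (0,4) (0,4) (0,4) (0,4)
{WxqR, WxqM, WxsR, WxsM, WxrR, WxrM} → row (3,3) (2,6) (3,3) (2,6) (3,3) (2,6)
{UwqR, UxqR} → row (1,2) (1,2) (6,5) (6,5) (2,2) (2,2)
{UwqM, UxqM} → row (5,5) (5,5) (6,5) (6,5) (2,2) (2,2)
{UwsR, UwsM, UxsR, UxsM} → row (2,4) (2,4) (6,5) (6,5) (2,2) (2,2)
{UwrR, UwrM, UxrR, UxrM} → row (5,0) (5,0) (6,5) (6,5) (2,2) (2,2)
That's 6 distinct rows out of 24 strategies.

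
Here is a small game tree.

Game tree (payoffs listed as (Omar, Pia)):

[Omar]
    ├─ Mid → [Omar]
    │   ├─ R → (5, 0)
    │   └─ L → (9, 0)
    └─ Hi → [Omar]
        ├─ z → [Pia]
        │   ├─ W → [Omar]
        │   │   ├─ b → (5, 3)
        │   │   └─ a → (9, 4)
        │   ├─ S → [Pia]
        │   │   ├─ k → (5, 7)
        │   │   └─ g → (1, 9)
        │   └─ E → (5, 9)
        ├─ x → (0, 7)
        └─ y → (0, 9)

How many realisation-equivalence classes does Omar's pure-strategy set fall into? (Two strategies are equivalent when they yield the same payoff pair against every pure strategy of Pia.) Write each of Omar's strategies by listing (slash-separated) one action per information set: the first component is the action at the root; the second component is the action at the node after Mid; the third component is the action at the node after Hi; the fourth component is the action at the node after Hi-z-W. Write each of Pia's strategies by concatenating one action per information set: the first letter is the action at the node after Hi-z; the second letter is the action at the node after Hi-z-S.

Omar has 24 pure strategies: Mid/R/z/b, Mid/R/z/a, Mid/R/x/b, Mid/R/x/a, Mid/R/y/b, Mid/R/y/a, Mid/L/z/b, Mid/L/z/a, Mid/L/x/b, Mid/L/x/a, Mid/L/y/b, Mid/L/y/a, Hi/R/z/b, Hi/R/z/a, Hi/R/x/b, Hi/R/x/a, Hi/R/y/b, Hi/R/y/a, Hi/L/z/b, Hi/L/z/a, Hi/L/x/b, Hi/L/x/a, Hi/L/y/b, Hi/L/y/a. Columns: Wk, Wg, Sk, Sg, Ek, Eg.
{Mid/R/z/b, Mid/R/z/a, Mid/R/x/b, Mid/R/x/a, Mid/R/y/b, Mid/R/y/a} → row (5,0) (5,0) (5,0) (5,0) (5,0) (5,0)
{Mid/L/z/b, Mid/L/z/a, Mid/L/x/b, Mid/L/x/a, Mid/L/y/b, Mid/L/y/a} → row (9,0) (9,0) (9,0) (9,0) (9,0) (9,0)
{Hi/R/z/b, Hi/L/z/b} → row (5,3) (5,3) (5,7) (1,9) (5,9) (5,9)
{Hi/R/z/a, Hi/L/z/a} → row (9,4) (9,4) (5,7) (1,9) (5,9) (5,9)
{Hi/R/x/b, Hi/R/x/a, Hi/L/x/b, Hi/L/x/a} → row (0,7) (0,7) (0,7) (0,7) (0,7) (0,7)
{Hi/R/y/b, Hi/R/y/a, Hi/L/y/b, Hi/L/y/a} → row (0,9) (0,9) (0,9) (0,9) (0,9) (0,9)
That's 6 distinct rows out of 24 strategies.

6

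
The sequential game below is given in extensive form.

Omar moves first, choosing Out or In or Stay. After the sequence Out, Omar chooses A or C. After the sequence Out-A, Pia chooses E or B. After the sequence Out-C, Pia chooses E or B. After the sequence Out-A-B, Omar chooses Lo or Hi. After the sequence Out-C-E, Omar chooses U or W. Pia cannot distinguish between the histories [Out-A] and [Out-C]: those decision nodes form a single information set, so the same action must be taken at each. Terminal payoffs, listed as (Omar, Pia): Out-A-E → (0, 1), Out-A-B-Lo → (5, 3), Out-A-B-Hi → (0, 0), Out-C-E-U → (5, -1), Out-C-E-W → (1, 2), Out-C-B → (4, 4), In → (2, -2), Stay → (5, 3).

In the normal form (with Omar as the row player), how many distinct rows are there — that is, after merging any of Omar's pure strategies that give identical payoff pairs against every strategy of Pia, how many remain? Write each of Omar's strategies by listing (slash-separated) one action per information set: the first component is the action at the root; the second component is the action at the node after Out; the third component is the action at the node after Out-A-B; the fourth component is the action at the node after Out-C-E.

Omar has 24 pure strategies: Out/A/Lo/U, Out/A/Lo/W, Out/A/Hi/U, Out/A/Hi/W, Out/C/Lo/U, Out/C/Lo/W, Out/C/Hi/U, Out/C/Hi/W, In/A/Lo/U, In/A/Lo/W, In/A/Hi/U, In/A/Hi/W, In/C/Lo/U, In/C/Lo/W, In/C/Hi/U, In/C/Hi/W, Stay/A/Lo/U, Stay/A/Lo/W, Stay/A/Hi/U, Stay/A/Hi/W, Stay/C/Lo/U, Stay/C/Lo/W, Stay/C/Hi/U, Stay/C/Hi/W. Columns: E, B.
{Out/A/Lo/U, Out/A/Lo/W} → row (0,1) (5,3)
{Out/A/Hi/U, Out/A/Hi/W} → row (0,1) (0,0)
{Out/C/Lo/U, Out/C/Hi/U} → row (5,-1) (4,4)
{Out/C/Lo/W, Out/C/Hi/W} → row (1,2) (4,4)
{In/A/Lo/U, In/A/Lo/W, In/A/Hi/U, In/A/Hi/W, In/C/Lo/U, In/C/Lo/W, In/C/Hi/U, In/C/Hi/W} → row (2,-2) (2,-2)
{Stay/A/Lo/U, Stay/A/Lo/W, Stay/A/Hi/U, Stay/A/Hi/W, Stay/C/Lo/U, Stay/C/Lo/W, Stay/C/Hi/U, Stay/C/Hi/W} → row (5,3) (5,3)
That's 6 distinct rows out of 24 strategies.

6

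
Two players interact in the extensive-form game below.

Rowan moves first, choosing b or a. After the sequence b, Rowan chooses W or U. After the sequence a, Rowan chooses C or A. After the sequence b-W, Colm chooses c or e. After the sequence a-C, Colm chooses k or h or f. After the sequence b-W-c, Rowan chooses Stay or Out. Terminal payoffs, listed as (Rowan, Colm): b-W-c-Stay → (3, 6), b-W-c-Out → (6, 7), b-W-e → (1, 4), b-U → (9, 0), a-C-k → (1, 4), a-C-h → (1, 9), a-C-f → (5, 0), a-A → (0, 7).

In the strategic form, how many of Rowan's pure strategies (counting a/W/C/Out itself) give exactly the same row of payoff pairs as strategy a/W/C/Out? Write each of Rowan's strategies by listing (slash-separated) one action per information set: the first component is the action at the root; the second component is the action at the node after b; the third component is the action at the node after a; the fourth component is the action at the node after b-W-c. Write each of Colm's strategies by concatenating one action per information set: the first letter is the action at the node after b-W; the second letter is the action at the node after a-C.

Row for a/W/C/Out (columns ck, ch, cf, ek, eh, ef): (1,4) (1,9) (5,0) (1,4) (1,9) (5,0).
Under a/W/C/Out, Rowan's choice at the node after b and at the node after b-W-c can never be reached regardless of what Colm does, so varying those choices leaves every outcome unchanged.
Holding the reachable choices fixed and varying the unreachable ones freely already gives 2 × 2 = 4 equivalent strategies.
No other strategy reproduces this row, so those 4 are the full class: a/W/C/Stay, a/W/C/Out, a/U/C/Stay, a/U/C/Out.

4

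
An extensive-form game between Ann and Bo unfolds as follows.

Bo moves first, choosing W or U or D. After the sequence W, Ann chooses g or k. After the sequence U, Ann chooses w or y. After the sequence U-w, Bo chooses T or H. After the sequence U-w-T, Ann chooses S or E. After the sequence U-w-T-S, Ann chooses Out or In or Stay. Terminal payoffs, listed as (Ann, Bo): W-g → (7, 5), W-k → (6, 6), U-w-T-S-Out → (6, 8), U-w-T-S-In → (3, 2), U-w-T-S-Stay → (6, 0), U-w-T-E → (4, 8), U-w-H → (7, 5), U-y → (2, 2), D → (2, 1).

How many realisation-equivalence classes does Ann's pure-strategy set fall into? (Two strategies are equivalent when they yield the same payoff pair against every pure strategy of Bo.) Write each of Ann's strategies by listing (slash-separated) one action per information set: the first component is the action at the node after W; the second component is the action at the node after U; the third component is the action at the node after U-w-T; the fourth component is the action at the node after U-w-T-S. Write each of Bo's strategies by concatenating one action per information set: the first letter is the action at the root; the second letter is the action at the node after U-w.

Ann has 24 pure strategies: g/w/S/Out, g/w/S/In, g/w/S/Stay, g/w/E/Out, g/w/E/In, g/w/E/Stay, g/y/S/Out, g/y/S/In, g/y/S/Stay, g/y/E/Out, g/y/E/In, g/y/E/Stay, k/w/S/Out, k/w/S/In, k/w/S/Stay, k/w/E/Out, k/w/E/In, k/w/E/Stay, k/y/S/Out, k/y/S/In, k/y/S/Stay, k/y/E/Out, k/y/E/In, k/y/E/Stay. Columns: WT, WH, UT, UH, DT, DH.
{g/w/S/Out} → row (7,5) (7,5) (6,8) (7,5) (2,1) (2,1)
{g/w/S/In} → row (7,5) (7,5) (3,2) (7,5) (2,1) (2,1)
{g/w/S/Stay} → row (7,5) (7,5) (6,0) (7,5) (2,1) (2,1)
{g/w/E/Out, g/w/E/In, g/w/E/Stay} → row (7,5) (7,5) (4,8) (7,5) (2,1) (2,1)
{g/y/S/Out, g/y/S/In, g/y/S/Stay, g/y/E/Out, g/y/E/In, g/y/E/Stay} → row (7,5) (7,5) (2,2) (2,2) (2,1) (2,1)
{k/w/S/Out} → row (6,6) (6,6) (6,8) (7,5) (2,1) (2,1)
{k/w/S/In} → row (6,6) (6,6) (3,2) (7,5) (2,1) (2,1)
{k/w/S/Stay} → row (6,6) (6,6) (6,0) (7,5) (2,1) (2,1)
{k/w/E/Out, k/w/E/In, k/w/E/Stay} → row (6,6) (6,6) (4,8) (7,5) (2,1) (2,1)
{k/y/S/Out, k/y/S/In, k/y/S/Stay, k/y/E/Out, k/y/E/In, k/y/E/Stay} → row (6,6) (6,6) (2,2) (2,2) (2,1) (2,1)
That's 10 distinct rows out of 24 strategies.

10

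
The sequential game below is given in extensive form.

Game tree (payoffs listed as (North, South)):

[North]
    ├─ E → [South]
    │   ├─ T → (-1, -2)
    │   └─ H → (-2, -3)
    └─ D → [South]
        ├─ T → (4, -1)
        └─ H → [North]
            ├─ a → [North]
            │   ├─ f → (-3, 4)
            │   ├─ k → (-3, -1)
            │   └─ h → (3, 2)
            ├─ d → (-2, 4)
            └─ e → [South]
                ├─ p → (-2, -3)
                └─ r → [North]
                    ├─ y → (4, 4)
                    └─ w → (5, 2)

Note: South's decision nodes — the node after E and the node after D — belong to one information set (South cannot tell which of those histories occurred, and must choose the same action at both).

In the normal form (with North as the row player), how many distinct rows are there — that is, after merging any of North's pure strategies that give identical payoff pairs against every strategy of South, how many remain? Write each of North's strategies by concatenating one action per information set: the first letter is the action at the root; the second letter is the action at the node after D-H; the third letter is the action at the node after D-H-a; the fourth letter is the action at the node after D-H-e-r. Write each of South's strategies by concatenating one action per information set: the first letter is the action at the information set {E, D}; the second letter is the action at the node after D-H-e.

North has 36 pure strategies: Eafy, Eafw, Eaky, Eakw, Eahy, Eahw, Edfy, Edfw, Edky, Edkw, Edhy, Edhw, Eefy, Eefw, Eeky, Eekw, Eehy, Eehw, Dafy, Dafw, Daky, Dakw, Dahy, Dahw, Ddfy, Ddfw, Ddky, Ddkw, Ddhy, Ddhw, Defy, Defw, Deky, Dekw, Dehy, Dehw. Columns: Tp, Tr, Hp, Hr.
{Eafy, Eafw, Eaky, Eakw, Eahy, Eahw, Edfy, Edfw, Edky, Edkw, Edhy, Edhw, Eefy, Eefw, Eeky, Eekw, Eehy, Eehw} → row (-1,-2) (-1,-2) (-2,-3) (-2,-3)
{Dafy, Dafw} → row (4,-1) (4,-1) (-3,4) (-3,4)
{Daky, Dakw} → row (4,-1) (4,-1) (-3,-1) (-3,-1)
{Dahy, Dahw} → row (4,-1) (4,-1) (3,2) (3,2)
{Ddfy, Ddfw, Ddky, Ddkw, Ddhy, Ddhw} → row (4,-1) (4,-1) (-2,4) (-2,4)
{Defy, Deky, Dehy} → row (4,-1) (4,-1) (-2,-3) (4,4)
{Defw, Dekw, Dehw} → row (4,-1) (4,-1) (-2,-3) (5,2)
That's 7 distinct rows out of 36 strategies.

7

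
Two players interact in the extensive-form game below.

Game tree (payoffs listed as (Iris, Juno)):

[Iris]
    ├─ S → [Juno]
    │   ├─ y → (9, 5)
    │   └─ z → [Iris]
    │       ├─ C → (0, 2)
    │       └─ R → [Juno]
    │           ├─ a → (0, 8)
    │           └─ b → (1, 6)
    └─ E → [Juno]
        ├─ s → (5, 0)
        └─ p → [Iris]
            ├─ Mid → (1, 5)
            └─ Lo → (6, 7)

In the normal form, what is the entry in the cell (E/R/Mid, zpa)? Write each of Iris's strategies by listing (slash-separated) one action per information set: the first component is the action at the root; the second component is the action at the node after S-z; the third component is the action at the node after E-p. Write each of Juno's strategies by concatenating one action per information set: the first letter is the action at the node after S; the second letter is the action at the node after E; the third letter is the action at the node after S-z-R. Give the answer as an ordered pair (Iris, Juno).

(1, 5)

Trace the play path from the root:
  Iris plays E
  Juno plays p at [E]
  Iris plays Mid at [E-p]
→ terminal payoff (1, 5).
(Iris's choice at the node after S-z is never reached on this path, so it doesn't affect the outcome.)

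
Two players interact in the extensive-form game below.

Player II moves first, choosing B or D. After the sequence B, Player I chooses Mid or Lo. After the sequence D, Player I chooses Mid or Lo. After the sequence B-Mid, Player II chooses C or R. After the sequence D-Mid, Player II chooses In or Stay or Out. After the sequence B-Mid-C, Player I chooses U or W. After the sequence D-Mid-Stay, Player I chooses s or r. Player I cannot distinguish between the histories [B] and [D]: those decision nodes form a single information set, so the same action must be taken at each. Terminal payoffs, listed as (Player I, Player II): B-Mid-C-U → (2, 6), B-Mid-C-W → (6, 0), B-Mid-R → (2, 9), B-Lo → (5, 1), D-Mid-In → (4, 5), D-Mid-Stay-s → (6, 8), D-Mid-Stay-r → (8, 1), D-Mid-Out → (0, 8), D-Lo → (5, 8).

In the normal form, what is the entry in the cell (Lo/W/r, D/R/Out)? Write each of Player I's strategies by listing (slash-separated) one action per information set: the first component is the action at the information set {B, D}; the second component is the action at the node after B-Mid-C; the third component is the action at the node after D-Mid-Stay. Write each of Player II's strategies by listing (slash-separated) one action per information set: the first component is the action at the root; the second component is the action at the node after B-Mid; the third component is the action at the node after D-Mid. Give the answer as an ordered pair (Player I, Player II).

Trace the play path from the root:
  Player II plays D
  Player I plays Lo at [D]
→ terminal payoff (5, 8).
(Player I's choice at the node after B-Mid-C is never reached on this path, so it doesn't affect the outcome.)

(5, 8)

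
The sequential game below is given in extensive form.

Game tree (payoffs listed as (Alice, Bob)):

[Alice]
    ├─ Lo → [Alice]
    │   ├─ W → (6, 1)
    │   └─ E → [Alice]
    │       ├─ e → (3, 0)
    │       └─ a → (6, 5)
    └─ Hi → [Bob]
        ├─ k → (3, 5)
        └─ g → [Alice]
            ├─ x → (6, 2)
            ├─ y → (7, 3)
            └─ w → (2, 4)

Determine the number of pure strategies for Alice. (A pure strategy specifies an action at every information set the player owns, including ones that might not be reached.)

Alice owns the root with actions {Lo, Hi} — two choices.
Alice owns the node after Lo with actions {W, E} — two choices.
Alice owns the node after Lo-E with actions {e, a} — two choices.
Alice owns the node after Hi-g with actions {x, y, w} — three choices.
A pure strategy fixes one action at each information set independently, so the count is the product 2 × 2 × 2 × 3 = 24.

24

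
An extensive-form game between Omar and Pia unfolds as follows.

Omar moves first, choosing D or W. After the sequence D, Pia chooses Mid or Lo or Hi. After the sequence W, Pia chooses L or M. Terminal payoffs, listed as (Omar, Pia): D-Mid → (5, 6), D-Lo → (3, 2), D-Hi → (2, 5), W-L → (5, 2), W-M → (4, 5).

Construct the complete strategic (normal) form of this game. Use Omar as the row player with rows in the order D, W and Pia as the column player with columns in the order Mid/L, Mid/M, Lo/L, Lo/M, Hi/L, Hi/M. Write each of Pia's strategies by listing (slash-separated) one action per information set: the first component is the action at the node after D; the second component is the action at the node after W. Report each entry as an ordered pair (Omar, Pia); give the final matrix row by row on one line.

D: (5,6) (5,6) (3,2) (3,2) (2,5) (2,5) | W: (5,2) (4,5) (5,2) (4,5) (5,2) (4,5)

        Mid/L    Mid/M     Lo/L     Lo/M     Hi/L     Hi/M
   D    (5,6)    (5,6)    (3,2)    (3,2)    (2,5)    (2,5)
   W    (5,2)    (4,5)    (5,2)    (4,5)    (5,2)    (4,5)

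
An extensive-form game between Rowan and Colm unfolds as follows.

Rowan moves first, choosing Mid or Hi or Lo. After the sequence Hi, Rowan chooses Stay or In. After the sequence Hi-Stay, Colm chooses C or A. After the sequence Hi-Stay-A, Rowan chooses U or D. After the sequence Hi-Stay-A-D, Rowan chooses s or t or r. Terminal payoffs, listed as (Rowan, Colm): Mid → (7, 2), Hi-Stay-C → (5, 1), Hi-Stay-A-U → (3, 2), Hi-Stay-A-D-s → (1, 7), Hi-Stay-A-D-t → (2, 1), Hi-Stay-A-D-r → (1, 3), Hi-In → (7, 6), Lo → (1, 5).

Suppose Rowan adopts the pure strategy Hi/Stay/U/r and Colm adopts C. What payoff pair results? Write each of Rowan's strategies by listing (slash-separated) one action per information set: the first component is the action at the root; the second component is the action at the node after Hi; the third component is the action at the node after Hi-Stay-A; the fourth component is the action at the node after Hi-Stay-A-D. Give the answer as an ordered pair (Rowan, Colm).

Trace the play path from the root:
  Rowan plays Hi
  Rowan plays Stay at [Hi]
  Colm plays C at [Hi-Stay]
→ terminal payoff (5, 1).
(Rowan's choice at the node after Hi-Stay-A is never reached on this path, so it doesn't affect the outcome.)

(5, 1)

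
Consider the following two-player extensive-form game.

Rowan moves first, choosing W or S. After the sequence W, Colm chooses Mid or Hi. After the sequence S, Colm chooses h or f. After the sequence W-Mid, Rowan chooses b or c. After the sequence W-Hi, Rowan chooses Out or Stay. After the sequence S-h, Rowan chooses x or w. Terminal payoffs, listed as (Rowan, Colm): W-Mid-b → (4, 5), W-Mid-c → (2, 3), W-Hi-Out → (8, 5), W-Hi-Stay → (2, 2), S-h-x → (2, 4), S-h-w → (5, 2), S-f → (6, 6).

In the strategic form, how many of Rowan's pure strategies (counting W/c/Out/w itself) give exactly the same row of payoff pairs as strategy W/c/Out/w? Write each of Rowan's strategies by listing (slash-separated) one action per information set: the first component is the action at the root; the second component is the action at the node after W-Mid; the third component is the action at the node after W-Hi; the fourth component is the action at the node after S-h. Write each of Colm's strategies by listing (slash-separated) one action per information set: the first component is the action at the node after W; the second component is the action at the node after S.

Row for W/c/Out/w (columns Mid/h, Mid/f, Hi/h, Hi/f): (2,3) (2,3) (8,5) (8,5).
Under W/c/Out/w, Rowan's choice at the node after S-h can never be reached regardless of what Colm does, so varying those choices leaves every outcome unchanged.
Holding the reachable choices fixed and varying the unreachable one freely already gives 2 equivalent strategies.
No other strategy reproduces this row, so those 2 are the full class: W/c/Out/x, W/c/Out/w.

2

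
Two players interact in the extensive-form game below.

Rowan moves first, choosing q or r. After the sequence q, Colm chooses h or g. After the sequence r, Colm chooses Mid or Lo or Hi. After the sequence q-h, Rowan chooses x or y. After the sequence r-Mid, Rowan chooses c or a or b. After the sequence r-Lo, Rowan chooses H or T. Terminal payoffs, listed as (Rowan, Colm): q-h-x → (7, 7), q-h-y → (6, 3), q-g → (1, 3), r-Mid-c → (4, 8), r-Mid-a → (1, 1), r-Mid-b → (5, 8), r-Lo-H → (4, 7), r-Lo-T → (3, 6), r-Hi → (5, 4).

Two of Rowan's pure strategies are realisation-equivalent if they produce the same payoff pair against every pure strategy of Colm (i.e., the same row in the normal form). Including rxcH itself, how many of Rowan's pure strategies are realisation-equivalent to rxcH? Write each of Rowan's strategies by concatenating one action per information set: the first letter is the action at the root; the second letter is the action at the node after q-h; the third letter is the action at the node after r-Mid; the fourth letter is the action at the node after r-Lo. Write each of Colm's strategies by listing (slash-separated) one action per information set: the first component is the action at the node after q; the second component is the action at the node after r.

2

Row for rxcH (columns h/Mid, h/Lo, h/Hi, g/Mid, g/Lo, g/Hi): (4,8) (4,7) (5,4) (4,8) (4,7) (5,4).
Under rxcH, Rowan's choice at the node after q-h can never be reached regardless of what Colm does, so varying those choices leaves every outcome unchanged.
Holding the reachable choices fixed and varying the unreachable one freely already gives 2 equivalent strategies.
No other strategy reproduces this row, so those 2 are the full class: rxcH, rycH.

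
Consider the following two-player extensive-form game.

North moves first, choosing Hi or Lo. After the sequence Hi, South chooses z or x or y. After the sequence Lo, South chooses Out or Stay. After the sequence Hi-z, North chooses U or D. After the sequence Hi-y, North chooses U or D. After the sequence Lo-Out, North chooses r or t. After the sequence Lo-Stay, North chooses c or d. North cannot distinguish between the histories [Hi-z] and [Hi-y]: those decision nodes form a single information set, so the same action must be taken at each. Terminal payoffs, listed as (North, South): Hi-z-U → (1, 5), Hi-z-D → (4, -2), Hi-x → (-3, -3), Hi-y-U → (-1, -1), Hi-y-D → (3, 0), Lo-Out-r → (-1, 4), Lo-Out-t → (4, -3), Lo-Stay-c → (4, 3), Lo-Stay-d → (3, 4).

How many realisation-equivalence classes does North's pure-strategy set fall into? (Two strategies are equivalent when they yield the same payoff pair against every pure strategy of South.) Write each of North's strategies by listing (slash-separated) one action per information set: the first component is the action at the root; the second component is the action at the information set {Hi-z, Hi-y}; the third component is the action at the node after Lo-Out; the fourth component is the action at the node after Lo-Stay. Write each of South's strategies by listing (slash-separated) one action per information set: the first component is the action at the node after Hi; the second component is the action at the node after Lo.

North has 16 pure strategies: Hi/U/r/c, Hi/U/r/d, Hi/U/t/c, Hi/U/t/d, Hi/D/r/c, Hi/D/r/d, Hi/D/t/c, Hi/D/t/d, Lo/U/r/c, Lo/U/r/d, Lo/U/t/c, Lo/U/t/d, Lo/D/r/c, Lo/D/r/d, Lo/D/t/c, Lo/D/t/d. Columns: z/Out, z/Stay, x/Out, x/Stay, y/Out, y/Stay.
{Hi/U/r/c, Hi/U/r/d, Hi/U/t/c, Hi/U/t/d} → row (1,5) (1,5) (-3,-3) (-3,-3) (-1,-1) (-1,-1)
{Hi/D/r/c, Hi/D/r/d, Hi/D/t/c, Hi/D/t/d} → row (4,-2) (4,-2) (-3,-3) (-3,-3) (3,0) (3,0)
{Lo/U/r/c, Lo/D/r/c} → row (-1,4) (4,3) (-1,4) (4,3) (-1,4) (4,3)
{Lo/U/r/d, Lo/D/r/d} → row (-1,4) (3,4) (-1,4) (3,4) (-1,4) (3,4)
{Lo/U/t/c, Lo/D/t/c} → row (4,-3) (4,3) (4,-3) (4,3) (4,-3) (4,3)
{Lo/U/t/d, Lo/D/t/d} → row (4,-3) (3,4) (4,-3) (3,4) (4,-3) (3,4)
That's 6 distinct rows out of 16 strategies.

6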